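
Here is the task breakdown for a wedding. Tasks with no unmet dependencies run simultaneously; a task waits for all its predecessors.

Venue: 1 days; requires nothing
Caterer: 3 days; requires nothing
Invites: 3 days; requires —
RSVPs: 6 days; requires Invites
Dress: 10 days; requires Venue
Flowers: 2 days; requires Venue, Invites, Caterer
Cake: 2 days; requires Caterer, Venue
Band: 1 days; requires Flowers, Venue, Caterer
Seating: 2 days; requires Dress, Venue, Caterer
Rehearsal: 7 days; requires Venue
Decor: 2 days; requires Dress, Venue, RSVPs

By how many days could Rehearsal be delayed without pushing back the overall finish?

Critical path: Venue→Dress→Seating = 1+10+2 = 13, so the finish is 13 days.
Longest path through Rehearsal: 8 days (earliest finish 8, latest finish 13).
Slack of Rehearsal = 6 − 1 = 5 days.

5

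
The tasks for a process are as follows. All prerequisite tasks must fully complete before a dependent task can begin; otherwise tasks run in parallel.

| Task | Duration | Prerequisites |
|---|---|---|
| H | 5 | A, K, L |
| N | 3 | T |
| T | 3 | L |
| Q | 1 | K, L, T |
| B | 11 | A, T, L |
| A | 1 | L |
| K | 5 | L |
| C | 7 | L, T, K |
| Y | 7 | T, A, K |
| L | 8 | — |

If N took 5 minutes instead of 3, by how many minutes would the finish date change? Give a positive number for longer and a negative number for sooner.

The binding path is L→T→B = 8+3+11 = 22; finish at 22 minutes.
The longest path through N is only 14 minutes, so N has float 8.
The critical path is still L→T→B; finish is now 22 minutes.
Change in finish: 22 − 22 = +0 minutes.

0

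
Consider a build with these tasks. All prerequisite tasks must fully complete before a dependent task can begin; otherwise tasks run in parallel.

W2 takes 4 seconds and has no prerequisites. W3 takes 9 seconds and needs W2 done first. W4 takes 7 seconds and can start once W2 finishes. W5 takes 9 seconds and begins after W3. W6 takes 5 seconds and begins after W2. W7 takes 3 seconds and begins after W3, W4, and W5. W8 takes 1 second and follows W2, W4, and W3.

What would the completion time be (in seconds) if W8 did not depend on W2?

With the dependency in place, W2→W3→W5→W7 = 4+9+9+3 = 25 sets the finish at 25 seconds.
Dropping W2→W8 doesn't change W8's earliest start (13); another predecessor still binds.
After: W2→W3→W5→W7 = 4+9+9+3 = 25 → 25 seconds.

25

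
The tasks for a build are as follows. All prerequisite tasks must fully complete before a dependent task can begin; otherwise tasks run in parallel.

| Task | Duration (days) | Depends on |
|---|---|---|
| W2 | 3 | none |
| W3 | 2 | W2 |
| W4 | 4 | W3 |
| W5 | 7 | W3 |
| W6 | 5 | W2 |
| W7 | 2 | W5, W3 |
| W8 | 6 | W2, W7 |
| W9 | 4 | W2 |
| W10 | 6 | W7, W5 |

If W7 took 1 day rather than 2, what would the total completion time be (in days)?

19

Baseline: W2→W3→W5→W7→W8 = 3+2+7+2+6 = 20 → 20 days.
W7 lies on that path, so at 1 day the path becomes 19 days.
No other chain overtakes it, so the finish is 19 days.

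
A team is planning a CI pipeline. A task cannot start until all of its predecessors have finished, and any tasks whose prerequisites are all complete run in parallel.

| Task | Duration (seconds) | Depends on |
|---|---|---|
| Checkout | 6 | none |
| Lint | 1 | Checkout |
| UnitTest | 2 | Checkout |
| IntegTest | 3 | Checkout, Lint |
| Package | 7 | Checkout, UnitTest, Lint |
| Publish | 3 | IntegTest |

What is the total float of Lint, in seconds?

Checkout→UnitTest→Package = 6+2+7 = 15 sets the makespan at 15 seconds.
The longest chain containing Lint totals 14 seconds.
Float = 15 − 14 = 1.

1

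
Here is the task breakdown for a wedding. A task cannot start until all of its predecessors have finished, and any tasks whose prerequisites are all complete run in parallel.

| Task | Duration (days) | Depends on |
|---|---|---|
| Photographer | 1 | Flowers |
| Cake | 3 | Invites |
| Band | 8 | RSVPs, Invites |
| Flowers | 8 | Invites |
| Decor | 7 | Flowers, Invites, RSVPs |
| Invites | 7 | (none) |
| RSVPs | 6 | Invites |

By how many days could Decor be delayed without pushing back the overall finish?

The longest chain is Invites→Flowers→Decor = 7+8+7 = 22; overall finish 22 days.
Longest path through Decor: 22 days (earliest finish 22, latest finish 22).
So Decor can slip 22 − 22 = 0 days.

0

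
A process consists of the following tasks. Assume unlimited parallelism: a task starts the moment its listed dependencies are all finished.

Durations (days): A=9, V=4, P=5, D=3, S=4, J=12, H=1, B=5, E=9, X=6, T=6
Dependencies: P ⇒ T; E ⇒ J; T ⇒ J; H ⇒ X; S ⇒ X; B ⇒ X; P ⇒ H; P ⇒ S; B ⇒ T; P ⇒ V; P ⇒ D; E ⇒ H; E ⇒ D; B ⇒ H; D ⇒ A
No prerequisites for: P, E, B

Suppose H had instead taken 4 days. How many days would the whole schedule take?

23

Baseline: P→T→J = 5+6+12 = 23 → 23 days.
H is off the critical path — its longest chain is 16 days, giving 7 of slack.
The critical path is still P→T→J; finish is now 23 days.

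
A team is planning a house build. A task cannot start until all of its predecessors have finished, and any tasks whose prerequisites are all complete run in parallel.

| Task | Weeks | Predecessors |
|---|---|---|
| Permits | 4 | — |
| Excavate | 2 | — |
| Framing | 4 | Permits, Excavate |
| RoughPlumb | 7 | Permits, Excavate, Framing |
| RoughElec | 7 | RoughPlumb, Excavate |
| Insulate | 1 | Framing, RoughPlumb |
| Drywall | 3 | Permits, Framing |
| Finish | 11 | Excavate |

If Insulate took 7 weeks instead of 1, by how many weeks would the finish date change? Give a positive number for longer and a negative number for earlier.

0

Critical path before the change: Permits→Framing→RoughPlumb→RoughElec = 4+4+7+7 = 22 giving 22 weeks.
The longest path through Insulate is only 16 weeks, so Insulate has float 6.
That remains the longest chain; total 22 weeks.
Change in finish: 22 − 22 = +0 weeks.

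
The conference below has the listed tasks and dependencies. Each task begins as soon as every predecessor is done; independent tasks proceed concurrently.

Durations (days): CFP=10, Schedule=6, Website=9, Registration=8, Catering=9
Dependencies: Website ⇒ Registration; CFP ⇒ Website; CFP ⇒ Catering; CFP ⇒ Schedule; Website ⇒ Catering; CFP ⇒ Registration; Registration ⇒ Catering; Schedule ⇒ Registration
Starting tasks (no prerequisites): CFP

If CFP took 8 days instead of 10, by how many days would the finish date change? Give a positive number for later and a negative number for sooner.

Actual critical path: CFP→Website→Registration→Catering = 10+9+8+9 = 36 ⇒ 36 days.
CFP lies on that path, so at 8 days the path becomes 34 days.
The critical path is still CFP→Website→Registration→Catering; finish is now 34 days.
Change in finish: 34 − 36 = -2 days.

-2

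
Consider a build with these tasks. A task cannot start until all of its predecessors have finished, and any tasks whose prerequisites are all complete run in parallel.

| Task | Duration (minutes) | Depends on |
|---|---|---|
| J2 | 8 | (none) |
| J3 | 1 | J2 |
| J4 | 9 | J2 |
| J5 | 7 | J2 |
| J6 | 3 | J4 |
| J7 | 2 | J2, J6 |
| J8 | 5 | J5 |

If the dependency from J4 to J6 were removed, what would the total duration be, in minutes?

20

With the dependency in place, J2→J4→J6→J7 = 8+9+3+2 = 22 sets the finish at 22 minutes.
Without J4→J6, J6's earliest start moves from 17 to 0.
New critical path: J2→J5→J8 = 8+7+5 = 20 ⇒ 20 minutes.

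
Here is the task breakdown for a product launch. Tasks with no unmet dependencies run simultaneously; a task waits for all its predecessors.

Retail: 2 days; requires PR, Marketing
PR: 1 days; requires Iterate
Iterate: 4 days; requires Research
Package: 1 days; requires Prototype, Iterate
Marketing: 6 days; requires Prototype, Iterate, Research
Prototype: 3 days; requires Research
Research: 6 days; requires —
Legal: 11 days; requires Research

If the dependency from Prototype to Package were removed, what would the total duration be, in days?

18

Before: longest chain Research→Iterate→Marketing→Retail = 6+4+6+2 = 18, finish 18.
Dropping Prototype→Package doesn't change Package's earliest start (10); another predecessor still binds.
After: Research→Iterate→Marketing→Retail = 6+4+6+2 = 18 → 18 days.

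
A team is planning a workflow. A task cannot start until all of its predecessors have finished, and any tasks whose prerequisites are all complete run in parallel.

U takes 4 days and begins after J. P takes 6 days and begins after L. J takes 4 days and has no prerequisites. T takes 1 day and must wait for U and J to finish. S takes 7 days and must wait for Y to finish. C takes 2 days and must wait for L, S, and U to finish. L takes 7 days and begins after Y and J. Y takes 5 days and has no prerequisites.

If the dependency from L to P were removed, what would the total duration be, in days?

With the dependency in place, Y→L→P = 5+7+6 = 18 sets the finish at 18 days.
Without L→P, P's earliest start moves from 12 to 0.
The longest chain is now Y→S→C = 5+7+2 = 14, so the workflow takes 14 days.

14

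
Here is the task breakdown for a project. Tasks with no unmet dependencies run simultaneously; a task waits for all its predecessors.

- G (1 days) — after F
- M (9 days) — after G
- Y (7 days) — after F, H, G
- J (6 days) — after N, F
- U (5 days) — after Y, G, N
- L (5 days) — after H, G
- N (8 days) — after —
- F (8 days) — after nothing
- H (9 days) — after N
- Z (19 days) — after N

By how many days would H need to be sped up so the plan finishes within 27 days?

2

Current finish: 29 days; target: 27.
H is on every critical path, so each day cut from H cuts the finish by one (this holds down to a finish of 27).
Need 29 − 27 = 2 days off H → H becomes 7 days, finish becomes 27.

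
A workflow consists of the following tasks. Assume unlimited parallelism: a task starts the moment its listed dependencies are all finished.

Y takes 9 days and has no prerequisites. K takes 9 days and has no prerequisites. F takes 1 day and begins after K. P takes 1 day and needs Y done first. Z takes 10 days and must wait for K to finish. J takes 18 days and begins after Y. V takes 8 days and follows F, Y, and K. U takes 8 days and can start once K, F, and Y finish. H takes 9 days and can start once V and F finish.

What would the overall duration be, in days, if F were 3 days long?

29

As given, the longest chain is K→F→V→H = 9+1+8+9 = 27, so the finish is 27 days.
Since F is critical, the +2 change carries straight to that chain (now 29 days).
No other chain overtakes it, so the finish is 29 days.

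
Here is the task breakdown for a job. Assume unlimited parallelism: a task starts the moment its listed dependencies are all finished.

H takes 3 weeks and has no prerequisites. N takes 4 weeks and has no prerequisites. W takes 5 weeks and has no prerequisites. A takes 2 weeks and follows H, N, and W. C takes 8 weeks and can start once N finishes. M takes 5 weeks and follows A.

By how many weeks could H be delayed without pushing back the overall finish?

2

Critical path: N→C = 4+8 = 12, so the finish is 12 weeks.
Longest path through H: 10 weeks (earliest finish 3, latest finish 5).
Float = 12 − 10 = 2.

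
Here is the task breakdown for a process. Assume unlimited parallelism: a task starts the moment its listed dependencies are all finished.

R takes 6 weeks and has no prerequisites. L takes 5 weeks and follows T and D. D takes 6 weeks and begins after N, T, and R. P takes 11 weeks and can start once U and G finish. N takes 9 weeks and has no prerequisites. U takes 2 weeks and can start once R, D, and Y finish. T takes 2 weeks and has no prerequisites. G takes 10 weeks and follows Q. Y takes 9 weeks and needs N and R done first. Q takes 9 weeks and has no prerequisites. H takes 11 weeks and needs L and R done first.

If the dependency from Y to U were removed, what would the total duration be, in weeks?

31

With the dependency in place, N→Y→U→P = 9+9+2+11 = 31 sets the finish at 31 weeks.
Without Y→U, U's earliest start moves from 18 to 15.
The longest chain is now N→D→L→H = 9+6+5+11 = 31, so the job takes 31 weeks.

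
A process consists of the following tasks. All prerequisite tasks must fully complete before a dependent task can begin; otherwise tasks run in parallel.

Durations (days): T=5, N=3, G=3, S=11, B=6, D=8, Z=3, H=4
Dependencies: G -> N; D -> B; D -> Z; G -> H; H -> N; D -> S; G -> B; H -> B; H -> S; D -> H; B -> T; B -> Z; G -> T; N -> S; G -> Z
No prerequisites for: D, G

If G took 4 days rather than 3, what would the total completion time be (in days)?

As given, the longest chain is D→H→N→S = 8+4+3+11 = 26, so the finish is 26 days.
The longest path through G is only 21 days, so G has float 5.
No other chain overtakes it, so the finish is 26 days.

26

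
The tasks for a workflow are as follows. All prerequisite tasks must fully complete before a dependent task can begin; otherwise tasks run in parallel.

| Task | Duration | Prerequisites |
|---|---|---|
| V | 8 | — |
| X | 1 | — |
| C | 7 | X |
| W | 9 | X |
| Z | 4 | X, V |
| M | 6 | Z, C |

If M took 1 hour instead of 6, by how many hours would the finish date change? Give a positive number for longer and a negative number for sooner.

-5

Baseline: V→Z→M = 8+4+6 = 18 → 18 hours.
M lies on that path, so at 1 hour the path becomes 13 hours.
No other chain overtakes it, so the finish is 13 hours.
Change in finish: 13 − 18 = -5 hours.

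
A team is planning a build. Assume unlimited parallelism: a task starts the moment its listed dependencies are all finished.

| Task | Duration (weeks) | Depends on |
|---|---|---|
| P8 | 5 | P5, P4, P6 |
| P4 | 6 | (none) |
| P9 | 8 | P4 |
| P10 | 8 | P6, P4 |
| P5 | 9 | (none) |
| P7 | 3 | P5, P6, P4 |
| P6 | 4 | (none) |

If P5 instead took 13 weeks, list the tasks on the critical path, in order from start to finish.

Actual critical path: P5→P8 = 9+5 = 14 ⇒ 14 weeks.
Since P5 is critical, the +4 change carries straight to that chain (now 18 weeks).
No other chain overtakes it, so the finish is 18 weeks.

P5, P8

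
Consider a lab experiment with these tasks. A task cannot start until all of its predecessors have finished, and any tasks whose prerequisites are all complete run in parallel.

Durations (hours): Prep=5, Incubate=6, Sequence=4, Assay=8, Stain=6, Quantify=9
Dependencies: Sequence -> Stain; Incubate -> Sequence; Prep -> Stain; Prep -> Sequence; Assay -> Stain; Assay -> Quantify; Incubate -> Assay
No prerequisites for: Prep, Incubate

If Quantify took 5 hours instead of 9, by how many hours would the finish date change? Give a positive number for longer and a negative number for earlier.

-3

Baseline: Incubate→Assay→Quantify = 6+8+9 = 23 → 23 hours.
Since Quantify is critical, the -4 change carries straight to that chain (now 19 hours).
The binding chain switches to Incubate→Assay→Stain = 6+8+6 = 20; finish 20 hours.
Change in finish: 20 − 23 = -3 hours.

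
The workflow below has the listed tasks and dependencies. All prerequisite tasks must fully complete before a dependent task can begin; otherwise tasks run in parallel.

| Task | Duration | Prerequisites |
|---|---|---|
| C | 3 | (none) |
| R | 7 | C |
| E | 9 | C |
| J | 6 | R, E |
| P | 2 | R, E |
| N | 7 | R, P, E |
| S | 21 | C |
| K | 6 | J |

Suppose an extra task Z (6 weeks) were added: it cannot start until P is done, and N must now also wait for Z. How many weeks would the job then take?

Originally the job takes 24 weeks.
With Z inserted, N now waits for max(R, P, E, Z).
New critical path: C→E→P→Z→N = 3+9+2+6+7 = 27 ⇒ 27 weeks.

27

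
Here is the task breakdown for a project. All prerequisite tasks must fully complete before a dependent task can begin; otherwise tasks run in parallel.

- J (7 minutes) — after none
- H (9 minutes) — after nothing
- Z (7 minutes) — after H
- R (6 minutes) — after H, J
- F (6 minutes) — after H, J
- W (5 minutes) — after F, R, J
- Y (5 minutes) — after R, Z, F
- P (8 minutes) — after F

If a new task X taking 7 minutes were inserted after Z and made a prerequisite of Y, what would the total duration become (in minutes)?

Originally the project takes 23 minutes.
With X inserted, Y now waits for max(R, Z, F, X).
New critical path: H→Z→X→Y = 9+7+7+5 = 28 ⇒ 28 minutes.

28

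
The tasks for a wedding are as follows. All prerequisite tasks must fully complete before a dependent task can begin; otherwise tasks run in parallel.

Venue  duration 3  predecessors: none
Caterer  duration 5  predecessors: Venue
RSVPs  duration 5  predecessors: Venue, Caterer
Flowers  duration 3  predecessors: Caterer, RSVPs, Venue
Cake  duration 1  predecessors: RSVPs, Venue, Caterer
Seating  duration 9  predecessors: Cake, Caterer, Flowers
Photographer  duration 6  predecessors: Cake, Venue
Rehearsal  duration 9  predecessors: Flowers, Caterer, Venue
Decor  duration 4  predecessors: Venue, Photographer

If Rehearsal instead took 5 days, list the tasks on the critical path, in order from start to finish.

Venue, Caterer, RSVPs, Flowers, Seating

As given, the longest chain is Venue→Caterer→RSVPs→Flowers→Rehearsal = 3+5+5+3+9 = 25, so the finish is 25 days.
Since Rehearsal is critical, the -4 change carries straight to that chain (now 21 days).
New critical path: Venue→Caterer→RSVPs→Flowers→Seating = 3+5+5+3+9 = 25 ⇒ 25 days.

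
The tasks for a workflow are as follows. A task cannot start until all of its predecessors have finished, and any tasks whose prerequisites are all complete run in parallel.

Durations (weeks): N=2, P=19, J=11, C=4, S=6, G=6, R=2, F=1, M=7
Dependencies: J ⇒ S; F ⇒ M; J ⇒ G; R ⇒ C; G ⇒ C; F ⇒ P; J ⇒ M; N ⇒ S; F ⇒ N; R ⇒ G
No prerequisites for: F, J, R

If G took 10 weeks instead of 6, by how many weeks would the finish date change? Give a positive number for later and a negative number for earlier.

Critical path before the change: J→G→C = 11+6+4 = 21 giving 21 weeks.
Since G is critical, the +4 change carries straight to that chain (now 25 weeks).
No other chain overtakes it, so the finish is 25 weeks.
Change in finish: 25 − 21 = +4 weeks.

4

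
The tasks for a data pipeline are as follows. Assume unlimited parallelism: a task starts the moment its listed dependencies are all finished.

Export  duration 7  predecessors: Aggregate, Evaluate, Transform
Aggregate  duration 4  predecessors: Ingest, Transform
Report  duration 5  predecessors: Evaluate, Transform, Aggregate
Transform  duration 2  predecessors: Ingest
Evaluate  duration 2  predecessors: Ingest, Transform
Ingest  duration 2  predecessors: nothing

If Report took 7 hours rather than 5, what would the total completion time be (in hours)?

15

As given, the longest chain is Ingest→Transform→Aggregate→Export = 2+2+4+7 = 15, so the finish is 15 hours.
Report has 2 hours of float (longest path through it is 13).
The critical path is still Ingest→Transform→Aggregate→Export; finish is now 15 hours.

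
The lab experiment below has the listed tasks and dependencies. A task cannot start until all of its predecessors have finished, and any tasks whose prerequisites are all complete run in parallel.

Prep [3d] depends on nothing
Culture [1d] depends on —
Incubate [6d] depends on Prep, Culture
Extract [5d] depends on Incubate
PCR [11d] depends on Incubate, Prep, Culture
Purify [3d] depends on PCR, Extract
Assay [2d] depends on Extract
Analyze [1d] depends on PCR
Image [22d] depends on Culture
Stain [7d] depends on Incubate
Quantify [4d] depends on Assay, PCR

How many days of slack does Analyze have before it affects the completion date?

The longest chain is Prep→Incubate→PCR→Quantify = 3+6+11+4 = 24; overall finish 24 days.
The longest chain containing Analyze totals 21 days.
Slack of Analyze = 23 − 20 = 3 days.

3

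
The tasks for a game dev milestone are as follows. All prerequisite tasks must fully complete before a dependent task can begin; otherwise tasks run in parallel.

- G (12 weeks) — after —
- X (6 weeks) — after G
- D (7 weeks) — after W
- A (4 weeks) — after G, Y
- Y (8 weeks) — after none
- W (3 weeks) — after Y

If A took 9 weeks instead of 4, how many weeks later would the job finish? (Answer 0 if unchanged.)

3

Baseline: G→X = 12+6 = 18 → 18 weeks.
A has 2 weeks of float (longest path through it is 16).
New critical path: G→A = 12+9 = 21 ⇒ 21 weeks.
Change in finish: 21 − 18 = +3 weeks.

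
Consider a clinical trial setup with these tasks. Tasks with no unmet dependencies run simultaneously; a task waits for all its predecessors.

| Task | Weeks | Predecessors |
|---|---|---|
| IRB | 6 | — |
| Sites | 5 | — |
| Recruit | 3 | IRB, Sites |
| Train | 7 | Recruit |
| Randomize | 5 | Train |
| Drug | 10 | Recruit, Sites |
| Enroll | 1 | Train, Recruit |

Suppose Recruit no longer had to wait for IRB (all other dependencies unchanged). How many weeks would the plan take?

20

Original critical path: IRB→Recruit→Train→Randomize = 6+3+7+5 = 21 ⇒ 21 weeks.
Without IRB→Recruit, Recruit's earliest start moves from 6 to 5.
After: Sites→Recruit→Train→Randomize = 5+3+7+5 = 20 → 20 weeks.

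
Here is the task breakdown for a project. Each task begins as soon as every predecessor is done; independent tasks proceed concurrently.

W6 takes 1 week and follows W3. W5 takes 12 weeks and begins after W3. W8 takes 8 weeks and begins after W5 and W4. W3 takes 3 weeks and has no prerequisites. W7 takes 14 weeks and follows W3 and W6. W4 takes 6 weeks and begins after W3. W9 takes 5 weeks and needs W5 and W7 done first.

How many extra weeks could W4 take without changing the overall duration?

Critical path: W3→W5→W8 = 3+12+8 = 23, so the finish is 23 weeks.
Longest path through W4: 17 weeks (earliest finish 9, latest finish 15).
Slack of W4 = 9 − 3 = 6 weeks.

6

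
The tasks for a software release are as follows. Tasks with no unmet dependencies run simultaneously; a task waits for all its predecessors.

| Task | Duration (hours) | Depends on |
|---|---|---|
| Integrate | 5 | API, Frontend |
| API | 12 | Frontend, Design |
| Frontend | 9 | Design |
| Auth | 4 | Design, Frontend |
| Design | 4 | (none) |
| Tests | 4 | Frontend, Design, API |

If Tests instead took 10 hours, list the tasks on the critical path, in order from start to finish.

Actual critical path: Design→Frontend→API→Integrate = 4+9+12+5 = 30 ⇒ 30 hours.
Tests is off the critical path — its longest chain is 29 hours, giving 1 of slack.
The binding chain switches to Design→Frontend→API→Tests = 4+9+12+10 = 35; finish 35 hours.

Design, Frontend, API, Tests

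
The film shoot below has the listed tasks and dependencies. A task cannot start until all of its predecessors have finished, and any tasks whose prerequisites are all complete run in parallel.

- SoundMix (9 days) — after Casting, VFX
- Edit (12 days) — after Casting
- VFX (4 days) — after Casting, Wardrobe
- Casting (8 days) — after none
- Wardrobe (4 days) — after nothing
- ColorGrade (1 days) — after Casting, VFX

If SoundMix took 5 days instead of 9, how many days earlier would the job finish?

1

Baseline: Casting→VFX→SoundMix = 8+4+9 = 21 → 21 days.
SoundMix is on the critical path; changing it to 5 makes that path 17 days.
The binding chain switches to Casting→Edit = 8+12 = 20; finish 20 days.
Change in finish: 20 − 21 = -1 days.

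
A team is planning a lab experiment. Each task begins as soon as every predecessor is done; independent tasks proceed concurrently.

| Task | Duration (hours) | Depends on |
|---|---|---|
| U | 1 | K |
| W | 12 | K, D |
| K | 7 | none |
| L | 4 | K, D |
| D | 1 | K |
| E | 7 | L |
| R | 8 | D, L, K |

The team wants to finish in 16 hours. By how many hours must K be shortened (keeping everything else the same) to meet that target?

Current finish: 20 hours; target: 16.
K is on every critical path, so each hour cut from K cuts the finish by one (this holds down to a finish of 14).
Need 20 − 16 = 4 hours off K → K becomes 3 hours, finish becomes 16.

4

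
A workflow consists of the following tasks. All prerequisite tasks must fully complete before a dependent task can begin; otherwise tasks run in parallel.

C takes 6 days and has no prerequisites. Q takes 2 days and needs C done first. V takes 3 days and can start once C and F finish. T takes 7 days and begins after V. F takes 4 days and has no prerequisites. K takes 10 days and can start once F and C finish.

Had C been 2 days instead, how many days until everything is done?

As given, the longest chain is C→K = 6+10 = 16, so the finish is 16 days.
Since C is critical, the -4 change carries straight to that chain (now 12 days).
New critical path: F→K = 4+10 = 14 ⇒ 14 days.

14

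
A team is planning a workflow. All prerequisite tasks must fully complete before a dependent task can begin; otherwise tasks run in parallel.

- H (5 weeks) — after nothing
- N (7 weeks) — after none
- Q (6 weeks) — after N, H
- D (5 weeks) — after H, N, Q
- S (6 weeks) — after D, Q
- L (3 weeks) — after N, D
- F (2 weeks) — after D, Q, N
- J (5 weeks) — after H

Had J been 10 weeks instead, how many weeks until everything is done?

Baseline: N→Q→D→S = 7+6+5+6 = 24 → 24 weeks.
J has 14 weeks of float (longest path through it is 10).
That remains the longest chain; total 24 weeks.

24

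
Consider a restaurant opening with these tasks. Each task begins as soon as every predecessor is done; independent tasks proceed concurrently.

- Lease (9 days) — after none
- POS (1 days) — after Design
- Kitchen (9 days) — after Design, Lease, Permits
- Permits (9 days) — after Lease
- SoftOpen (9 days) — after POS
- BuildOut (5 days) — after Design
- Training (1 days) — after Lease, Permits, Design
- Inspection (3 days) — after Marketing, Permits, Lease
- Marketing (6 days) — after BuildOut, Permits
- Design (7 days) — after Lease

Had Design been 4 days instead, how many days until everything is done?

27

Critical path before the change: Lease→Design→BuildOut→Marketing→Inspection = 9+7+5+6+3 = 30 giving 30 days.
Since Design is critical, the -3 change carries straight to that chain (now 27 days).
The binding chain switches to Lease→Permits→Kitchen = 9+9+9 = 27; finish 27 days.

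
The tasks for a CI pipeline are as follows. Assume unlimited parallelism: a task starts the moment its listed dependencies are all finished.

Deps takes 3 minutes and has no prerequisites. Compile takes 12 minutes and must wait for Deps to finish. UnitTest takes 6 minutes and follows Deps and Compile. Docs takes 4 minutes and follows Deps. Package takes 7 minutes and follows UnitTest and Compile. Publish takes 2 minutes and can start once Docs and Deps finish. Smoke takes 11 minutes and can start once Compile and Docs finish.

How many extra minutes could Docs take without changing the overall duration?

10

Deps→Compile→UnitTest→Package = 3+12+6+7 = 28 sets the makespan at 28 minutes.
Docs finishes as early as 7 and must finish by 17.
Slack of Docs = 13 − 3 = 10 minutes.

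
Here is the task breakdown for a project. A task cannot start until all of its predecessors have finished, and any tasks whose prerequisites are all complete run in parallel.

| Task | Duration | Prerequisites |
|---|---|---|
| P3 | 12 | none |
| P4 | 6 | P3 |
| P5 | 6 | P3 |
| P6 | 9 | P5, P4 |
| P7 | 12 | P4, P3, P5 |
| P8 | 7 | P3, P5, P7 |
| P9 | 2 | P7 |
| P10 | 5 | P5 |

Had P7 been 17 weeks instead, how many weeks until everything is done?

Critical path before the change: P3→P4→P7→P8 = 12+6+12+7 = 37 giving 37 weeks.
Since P7 is critical, the +5 change carries straight to that chain (now 42 weeks).
No other chain overtakes it, so the finish is 42 weeks.

42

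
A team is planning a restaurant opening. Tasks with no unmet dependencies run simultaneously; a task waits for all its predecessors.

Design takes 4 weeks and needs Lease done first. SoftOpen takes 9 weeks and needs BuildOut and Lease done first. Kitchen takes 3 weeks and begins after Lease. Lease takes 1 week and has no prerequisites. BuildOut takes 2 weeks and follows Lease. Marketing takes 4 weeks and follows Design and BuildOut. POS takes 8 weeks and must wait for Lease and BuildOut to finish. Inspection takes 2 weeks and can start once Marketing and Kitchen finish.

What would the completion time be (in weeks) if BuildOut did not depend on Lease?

11

With the dependency in place, Lease→BuildOut→SoftOpen = 1+2+9 = 12 sets the finish at 12 weeks.
Without Lease→BuildOut, BuildOut's earliest start moves from 1 to 0.
After: Lease→Design→Marketing→Inspection = 1+4+4+2 = 11 → 11 weeks.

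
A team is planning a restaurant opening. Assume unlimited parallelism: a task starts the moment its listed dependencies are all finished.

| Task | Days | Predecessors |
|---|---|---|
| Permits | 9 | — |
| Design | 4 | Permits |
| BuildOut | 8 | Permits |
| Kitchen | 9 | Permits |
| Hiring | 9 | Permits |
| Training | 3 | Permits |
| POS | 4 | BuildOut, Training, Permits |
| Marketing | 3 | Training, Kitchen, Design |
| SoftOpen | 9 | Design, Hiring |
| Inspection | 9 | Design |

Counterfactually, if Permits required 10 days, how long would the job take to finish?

28

As given, the longest chain is Permits→Hiring→SoftOpen = 9+9+9 = 27, so the finish is 27 days.
Permits lies on that path, so at 10 days the path becomes 28 days.
The critical path is still Permits→Hiring→SoftOpen; finish is now 28 days.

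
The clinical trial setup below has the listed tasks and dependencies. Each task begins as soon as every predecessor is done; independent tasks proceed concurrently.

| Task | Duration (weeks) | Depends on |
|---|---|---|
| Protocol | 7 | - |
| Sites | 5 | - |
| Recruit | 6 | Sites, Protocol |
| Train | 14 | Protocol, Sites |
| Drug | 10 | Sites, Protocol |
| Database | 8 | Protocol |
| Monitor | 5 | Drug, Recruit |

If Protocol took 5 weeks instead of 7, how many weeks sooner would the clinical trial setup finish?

Baseline: Protocol→Drug→Monitor = 7+10+5 = 22 → 22 weeks.
Protocol lies on that path, so at 5 weeks the path becomes 20 weeks.
The critical path is still Protocol→Drug→Monitor; finish is now 20 weeks.
Change in finish: 20 − 22 = -2 weeks.

2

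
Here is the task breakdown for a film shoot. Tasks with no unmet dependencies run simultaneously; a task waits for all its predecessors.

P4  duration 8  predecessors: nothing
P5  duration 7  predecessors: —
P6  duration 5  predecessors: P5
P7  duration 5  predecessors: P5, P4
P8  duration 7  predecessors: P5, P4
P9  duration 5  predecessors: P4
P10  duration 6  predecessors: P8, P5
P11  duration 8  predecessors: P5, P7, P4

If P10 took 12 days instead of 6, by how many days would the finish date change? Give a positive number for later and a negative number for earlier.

6

Baseline: P4→P8→P10 = 8+7+6 = 21 → 21 days.
P10 is on the critical path; changing it to 12 makes that path 27 days.
That remains the longest chain; total 27 days.
Change in finish: 27 − 21 = +6 days.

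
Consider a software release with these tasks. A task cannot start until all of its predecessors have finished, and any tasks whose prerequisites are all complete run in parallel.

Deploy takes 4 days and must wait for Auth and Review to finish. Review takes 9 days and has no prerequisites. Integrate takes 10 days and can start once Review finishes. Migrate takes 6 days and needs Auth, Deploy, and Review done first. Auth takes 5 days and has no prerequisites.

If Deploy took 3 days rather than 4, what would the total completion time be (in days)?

19

Actual critical path: Review→Deploy→Migrate = 9+4+6 = 19 ⇒ 19 days.
Deploy is on the critical path; changing it to 3 makes that path 18 days.
Now Review→Integrate = 9+10 = 19 is longest, so the finish becomes 19 days.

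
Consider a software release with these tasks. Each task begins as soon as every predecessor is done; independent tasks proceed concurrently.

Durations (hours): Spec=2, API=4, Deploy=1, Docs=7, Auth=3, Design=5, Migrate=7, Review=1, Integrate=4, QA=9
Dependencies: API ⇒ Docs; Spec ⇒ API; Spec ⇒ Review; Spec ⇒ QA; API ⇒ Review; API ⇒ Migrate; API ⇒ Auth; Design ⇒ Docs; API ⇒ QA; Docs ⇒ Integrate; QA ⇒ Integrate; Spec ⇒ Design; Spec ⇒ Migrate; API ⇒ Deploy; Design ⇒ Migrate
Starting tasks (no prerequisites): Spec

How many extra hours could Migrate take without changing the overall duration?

The longest chain is Spec→API→QA→Integrate = 2+4+9+4 = 19; overall finish 19 hours.
Migrate finishes as early as 14 and must finish by 19.
Slack of Migrate = 12 − 7 = 5 hours.

5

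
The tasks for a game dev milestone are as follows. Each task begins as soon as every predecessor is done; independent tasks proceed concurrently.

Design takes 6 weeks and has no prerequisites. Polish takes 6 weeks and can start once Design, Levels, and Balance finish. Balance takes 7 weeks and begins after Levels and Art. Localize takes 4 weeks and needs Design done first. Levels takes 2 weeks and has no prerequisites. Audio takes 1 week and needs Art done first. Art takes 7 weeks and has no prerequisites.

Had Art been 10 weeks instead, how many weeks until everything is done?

Baseline: Art→Balance→Polish = 7+7+6 = 20 → 20 weeks.
Since Art is critical, the +3 change carries straight to that chain (now 23 weeks).
No other chain overtakes it, so the finish is 23 weeks.

23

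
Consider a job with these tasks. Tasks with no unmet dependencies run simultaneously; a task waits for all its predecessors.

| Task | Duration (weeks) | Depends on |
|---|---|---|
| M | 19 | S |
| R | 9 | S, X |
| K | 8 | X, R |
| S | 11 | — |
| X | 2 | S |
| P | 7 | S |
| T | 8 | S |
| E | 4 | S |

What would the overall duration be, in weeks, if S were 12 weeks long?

Critical path before the change: S→X→R→K = 11+2+9+8 = 30 giving 30 weeks.
S lies on that path, so at 12 weeks the path becomes 31 weeks.
No other chain overtakes it, so the finish is 31 weeks.

31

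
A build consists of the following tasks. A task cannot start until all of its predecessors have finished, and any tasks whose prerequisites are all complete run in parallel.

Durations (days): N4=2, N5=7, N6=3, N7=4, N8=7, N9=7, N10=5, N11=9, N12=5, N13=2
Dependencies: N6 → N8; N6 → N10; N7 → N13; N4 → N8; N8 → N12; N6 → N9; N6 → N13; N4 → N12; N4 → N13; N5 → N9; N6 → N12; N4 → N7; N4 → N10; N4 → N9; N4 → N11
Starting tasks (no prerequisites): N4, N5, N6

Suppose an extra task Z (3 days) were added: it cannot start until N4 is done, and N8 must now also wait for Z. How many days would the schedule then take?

Originally the schedule takes 15 days.
With Z inserted, N8 now waits for max(N6, N4, Z).
New critical path: N4→Z→N8→N12 = 2+3+7+5 = 17 ⇒ 17 days.

17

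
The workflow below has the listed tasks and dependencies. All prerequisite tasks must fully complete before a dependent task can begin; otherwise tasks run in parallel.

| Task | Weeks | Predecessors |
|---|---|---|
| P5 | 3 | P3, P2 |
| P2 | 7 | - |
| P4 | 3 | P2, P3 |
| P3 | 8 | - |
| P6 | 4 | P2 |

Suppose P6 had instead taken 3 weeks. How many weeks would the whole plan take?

11

As given, the longest chain is P2→P6 = 7+4 = 11, so the finish is 11 weeks.
P6 is on the critical path; changing it to 3 makes that path 10 weeks.
Now P3→P4 = 8+3 = 11 is longest, so the finish becomes 11 weeks.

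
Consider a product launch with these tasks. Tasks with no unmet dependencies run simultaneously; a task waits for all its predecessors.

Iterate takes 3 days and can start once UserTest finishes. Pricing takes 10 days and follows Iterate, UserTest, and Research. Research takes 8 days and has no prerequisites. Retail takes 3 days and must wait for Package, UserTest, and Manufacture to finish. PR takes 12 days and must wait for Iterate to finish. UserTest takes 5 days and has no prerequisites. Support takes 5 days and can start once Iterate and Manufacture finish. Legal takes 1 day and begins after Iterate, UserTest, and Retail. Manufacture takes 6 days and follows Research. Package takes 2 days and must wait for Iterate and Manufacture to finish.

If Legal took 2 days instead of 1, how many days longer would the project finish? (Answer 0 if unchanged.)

Actual critical path: Research→Manufacture→Package→Retail→Legal = 8+6+2+3+1 = 20 ⇒ 20 days.
Since Legal is critical, the +1 change carries straight to that chain (now 21 days).
That remains the longest chain; total 21 days.
Change in finish: 21 − 20 = +1 days.

1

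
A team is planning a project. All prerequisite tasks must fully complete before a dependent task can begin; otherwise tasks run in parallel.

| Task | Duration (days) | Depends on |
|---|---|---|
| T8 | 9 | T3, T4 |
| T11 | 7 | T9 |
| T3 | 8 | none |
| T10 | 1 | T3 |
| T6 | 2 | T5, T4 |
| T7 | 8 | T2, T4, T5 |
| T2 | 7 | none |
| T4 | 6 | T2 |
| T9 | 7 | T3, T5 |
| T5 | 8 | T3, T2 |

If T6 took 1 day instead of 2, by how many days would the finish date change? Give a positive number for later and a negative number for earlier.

0

Actual critical path: T3→T5→T9→T11 = 8+8+7+7 = 30 ⇒ 30 days.
T6 has 12 days of float (longest path through it is 18).
No other chain overtakes it, so the finish is 30 days.
Change in finish: 30 − 30 = +0 days.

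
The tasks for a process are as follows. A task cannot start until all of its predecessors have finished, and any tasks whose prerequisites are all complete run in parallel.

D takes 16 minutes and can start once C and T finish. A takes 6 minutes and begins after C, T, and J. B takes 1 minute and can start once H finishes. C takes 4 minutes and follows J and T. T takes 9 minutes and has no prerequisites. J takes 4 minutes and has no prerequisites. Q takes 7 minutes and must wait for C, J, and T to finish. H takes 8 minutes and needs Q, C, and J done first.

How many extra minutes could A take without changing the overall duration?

The longest chain is T→C→D = 9+4+16 = 29; overall finish 29 minutes.
A finishes as early as 19 and must finish by 29.
Slack of A = 23 − 13 = 10 minutes.

10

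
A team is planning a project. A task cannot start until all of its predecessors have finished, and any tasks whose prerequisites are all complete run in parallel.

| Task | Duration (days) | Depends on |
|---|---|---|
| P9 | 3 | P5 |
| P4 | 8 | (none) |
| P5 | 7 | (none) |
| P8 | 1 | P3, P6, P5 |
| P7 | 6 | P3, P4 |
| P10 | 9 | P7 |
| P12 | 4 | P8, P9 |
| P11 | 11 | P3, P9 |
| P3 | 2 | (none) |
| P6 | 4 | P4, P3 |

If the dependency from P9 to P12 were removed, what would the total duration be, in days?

23

With the dependency in place, P4→P7→P10 = 8+6+9 = 23 sets the finish at 23 days.
Dropping P9→P12 doesn't change P12's earliest start (13); another predecessor still binds.
New critical path: P4→P7→P10 = 8+6+9 = 23 ⇒ 23 days.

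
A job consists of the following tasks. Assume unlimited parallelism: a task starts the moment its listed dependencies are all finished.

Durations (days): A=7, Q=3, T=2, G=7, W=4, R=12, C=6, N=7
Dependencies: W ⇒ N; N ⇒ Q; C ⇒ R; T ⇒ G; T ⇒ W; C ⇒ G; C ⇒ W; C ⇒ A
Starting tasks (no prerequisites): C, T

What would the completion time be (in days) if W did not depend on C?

18

Original critical path: C→W→N→Q = 6+4+7+3 = 20 ⇒ 20 days.
Without C→W, W's earliest start moves from 6 to 2.
New critical path: C→R = 6+12 = 18 ⇒ 18 days.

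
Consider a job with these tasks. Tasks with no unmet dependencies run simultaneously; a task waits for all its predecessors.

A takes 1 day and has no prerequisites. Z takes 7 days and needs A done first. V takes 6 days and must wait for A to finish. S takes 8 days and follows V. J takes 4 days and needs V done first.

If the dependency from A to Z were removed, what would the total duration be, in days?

With the dependency in place, A→V→S = 1+6+8 = 15 sets the finish at 15 days.
Without A→Z, Z's earliest start moves from 1 to 0.
The longest chain is now A→V→S = 1+6+8 = 15, so the project takes 15 days.

15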